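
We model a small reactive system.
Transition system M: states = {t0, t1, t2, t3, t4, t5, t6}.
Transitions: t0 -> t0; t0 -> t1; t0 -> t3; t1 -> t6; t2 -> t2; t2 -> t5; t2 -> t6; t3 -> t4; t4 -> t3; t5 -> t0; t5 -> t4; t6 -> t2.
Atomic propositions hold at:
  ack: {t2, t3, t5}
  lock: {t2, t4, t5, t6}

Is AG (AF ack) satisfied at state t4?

AF ack: least fixpoint, start Z0 = {t2, t3, t5}, add states with every successor in Z. Z1 = {t2, t3, t4, t5, t6}; Z2 = {t1, t2, t3, t4, t5, t6}; fixed.
Sat(AF ack) = {t1, t2, t3, t4, t5, t6}
AG (AF ack): greatest fixpoint, start Z0 = {t1, t2, t3, t4, t5, t6}, keep only states in Sat with every successor in Z. Z1 = {t1, t2, t3, t4, t6}; Z2 = {t1, t3, t4, t6}; Z3 = {t1, t3, t4}; Z4 = {t3, t4}; fixed.
Sat(AG (AF ack)) = {t3, t4}
t4 ∈ Sat(AG (AF ack)) = {t3, t4}, so the formula holds at t4.

Yes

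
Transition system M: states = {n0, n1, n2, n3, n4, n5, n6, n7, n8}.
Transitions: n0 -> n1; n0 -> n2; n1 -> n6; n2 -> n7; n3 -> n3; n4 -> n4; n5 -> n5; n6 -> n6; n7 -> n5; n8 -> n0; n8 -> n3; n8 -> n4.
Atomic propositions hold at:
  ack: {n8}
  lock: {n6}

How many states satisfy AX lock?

Sat(AX lock) = {s : every successor in {n6}} = {n1, n6}
|Sat(AX lock)| = |{n1, n6}| = 2.

2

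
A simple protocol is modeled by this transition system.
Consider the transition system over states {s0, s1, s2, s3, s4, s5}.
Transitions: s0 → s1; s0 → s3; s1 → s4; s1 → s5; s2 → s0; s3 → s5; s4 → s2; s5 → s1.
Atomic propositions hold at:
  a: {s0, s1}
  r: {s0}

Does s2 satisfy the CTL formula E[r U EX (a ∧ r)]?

Yes

Sat(a ∧ r) = {s0}
Sat(EX (a ∧ r)) = {s : some successor in {s0}} = {s2}
E[r U EX (a ∧ r)]: least fixpoint, start Z0 = Sat(EX (a ∧ r)) = {s2}, add states in Sat(r) with some successor in Z. Already a fixed point.
Sat(E[r U EX (a ∧ r)]) = {s2}
s2 ∈ Sat(E[r U EX (a ∧ r)]) = {s2}, so the formula holds at s2.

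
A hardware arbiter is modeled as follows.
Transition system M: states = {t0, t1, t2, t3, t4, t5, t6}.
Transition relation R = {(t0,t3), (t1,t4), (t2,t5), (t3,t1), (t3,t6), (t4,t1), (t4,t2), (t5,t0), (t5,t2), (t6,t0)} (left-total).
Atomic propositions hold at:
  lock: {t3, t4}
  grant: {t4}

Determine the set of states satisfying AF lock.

{t0, t1, t3, t4, t6}

AF lock: least fixpoint, start Z0 = {t3, t4}, add states with every successor in Z. Z1 = {t0, t1, t3, t4}; Z2 = {t0, t1, t3, t4, t6}; fixed.
Sat(AF lock) = {t0, t1, t3, t4, t6}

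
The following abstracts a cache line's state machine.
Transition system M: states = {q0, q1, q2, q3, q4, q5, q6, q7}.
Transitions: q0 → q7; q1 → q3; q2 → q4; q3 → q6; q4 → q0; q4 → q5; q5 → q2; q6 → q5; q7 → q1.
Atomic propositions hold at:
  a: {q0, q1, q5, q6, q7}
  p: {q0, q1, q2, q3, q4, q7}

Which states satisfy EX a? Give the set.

Sat(EX a) = {s : some successor in {q0, q1, q5, q6, q7}} = {q0, q3, q4, q6, q7}

{q0, q3, q4, q6, q7}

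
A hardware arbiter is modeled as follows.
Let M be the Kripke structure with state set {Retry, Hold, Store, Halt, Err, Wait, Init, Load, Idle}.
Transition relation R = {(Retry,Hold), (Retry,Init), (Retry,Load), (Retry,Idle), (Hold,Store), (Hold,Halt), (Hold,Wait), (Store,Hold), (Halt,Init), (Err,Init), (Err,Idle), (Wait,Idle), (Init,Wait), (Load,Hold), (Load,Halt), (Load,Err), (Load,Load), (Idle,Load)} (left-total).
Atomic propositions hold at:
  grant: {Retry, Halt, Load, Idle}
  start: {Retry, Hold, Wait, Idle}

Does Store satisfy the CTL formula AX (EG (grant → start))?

Yes

Sat(grant → start) = {Retry, Hold, Store, Err, Wait, Init, Idle}
EG (grant → start): greatest fixpoint, start Z0 = {Retry, Hold, Store, Err, Wait, Init, Idle}, keep only states in Sat with some successor in Z. Z1 = {Retry, Hold, Store, Err, Wait, Init}; Z2 = {Retry, Hold, Store, Err, Init}; Z3 = {Retry, Hold, Store, Err}; Z4 = {Retry, Hold, Store}; fixed.
Sat(EG (grant → start)) = {Retry, Hold, Store}
Sat(AX (EG (grant → start))) = {s : every successor in {Retry, Hold, Store}} = {Store}
Store ∈ Sat(AX (EG (grant → start))) = {Store}, so the formula holds at Store.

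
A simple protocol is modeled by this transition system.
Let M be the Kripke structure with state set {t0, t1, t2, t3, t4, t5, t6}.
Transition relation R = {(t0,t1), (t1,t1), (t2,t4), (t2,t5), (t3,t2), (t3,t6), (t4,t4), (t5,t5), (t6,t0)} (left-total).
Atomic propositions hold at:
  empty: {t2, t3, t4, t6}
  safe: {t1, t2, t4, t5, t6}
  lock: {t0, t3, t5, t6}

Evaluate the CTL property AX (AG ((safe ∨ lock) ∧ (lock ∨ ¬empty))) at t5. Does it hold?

Yes

Sat(safe ∨ lock) = {t0, t1, t2, t3, t4, t5, t6}
Sat(¬empty) = {t0, t1, t5}
Sat(lock ∨ ¬empty) = {t0, t1, t3, t5, t6}
Sat((safe ∨ lock) ∧ (lock ∨ ¬empty)) = {t0, t1, t3, t5, t6}
AG ((safe ∨ lock) ∧ (lock ∨ ¬empty)): greatest fixpoint, start Z0 = {t0, t1, t3, t5, t6}, keep only states in Sat with every successor in Z. Z1 = {t0, t1, t5, t6}; fixed.
Sat(AG ((safe ∨ lock) ∧ (lock ∨ ¬empty))) = {t0, t1, t5, t6}
Sat(AX (AG ((safe ∨ lock) ∧ (lock ∨ ¬empty)))) = {s : every successor in {t0, t1, t5, t6}} = {t0, t1, t5, t6}
t5 ∈ Sat(AX (AG ((safe ∨ lock) ∧ (lock ∨ ¬empty)))) = {t0, t1, t5, t6}, so the formula holds at t5.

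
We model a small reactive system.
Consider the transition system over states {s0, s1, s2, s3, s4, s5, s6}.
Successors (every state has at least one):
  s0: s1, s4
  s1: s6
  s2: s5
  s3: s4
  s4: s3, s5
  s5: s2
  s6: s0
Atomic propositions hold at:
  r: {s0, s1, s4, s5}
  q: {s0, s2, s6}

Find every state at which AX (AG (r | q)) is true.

{s2, s5}

Sat(r | q) = {s0, s1, s2, s4, s5, s6}
AG (r | q): greatest fixpoint, start Z0 = {s0, s1, s2, s4, s5, s6}, keep only states in Sat with every successor in Z. Z1 = {s0, s1, s2, s5, s6}; Z2 = {s1, s2, s5, s6}; Z3 = {s1, s2, s5}; Z4 = {s2, s5}; fixed.
Sat(AG (r | q)) = {s2, s5}
Sat(AX (AG (r | q))) = {s : every successor in {s2, s5}} = {s2, s5}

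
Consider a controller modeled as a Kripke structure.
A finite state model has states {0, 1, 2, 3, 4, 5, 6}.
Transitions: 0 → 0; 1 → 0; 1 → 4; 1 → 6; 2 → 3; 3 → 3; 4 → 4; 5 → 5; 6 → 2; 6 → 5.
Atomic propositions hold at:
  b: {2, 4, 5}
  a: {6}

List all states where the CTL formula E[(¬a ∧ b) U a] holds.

{6}

Sat(¬a) = {0, 1, 2, 3, 4, 5}
Sat(¬a ∧ b) = {2, 4, 5}
E[(¬a ∧ b) U a]: least fixpoint, start Z0 = Sat(a) = {6}, add states in Sat(¬a ∧ b) with some successor in Z. Already a fixed point.
Sat(E[(¬a ∧ b) U a]) = {6}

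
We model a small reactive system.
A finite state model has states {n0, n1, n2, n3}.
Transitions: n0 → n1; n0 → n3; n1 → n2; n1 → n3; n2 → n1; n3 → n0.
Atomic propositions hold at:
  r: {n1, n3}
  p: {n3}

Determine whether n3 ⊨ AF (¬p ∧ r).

No

Sat(¬p) = {n0, n1, n2}
Sat(¬p ∧ r) = {n1}
AF (¬p ∧ r): least fixpoint, start Z0 = {n1}, add states with every successor in Z. Z1 = {n1, n2}; fixed.
Sat(AF (¬p ∧ r)) = {n1, n2}
n3 ∉ Sat(AF (¬p ∧ r)) = {n1, n2}, so the formula does not hold at n3.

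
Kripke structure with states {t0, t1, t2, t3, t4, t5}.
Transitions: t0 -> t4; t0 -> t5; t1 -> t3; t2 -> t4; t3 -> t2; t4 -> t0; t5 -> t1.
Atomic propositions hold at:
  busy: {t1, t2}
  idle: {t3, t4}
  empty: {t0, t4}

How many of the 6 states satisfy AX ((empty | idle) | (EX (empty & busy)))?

Sat(empty | idle) = {t0, t3, t4}
Sat(empty & busy) = ∅
Sat(EX (empty & busy)) = {s : some successor in ∅} = ∅
Sat((empty | idle) | (EX (empty & busy))) = {t0, t3, t4}
Sat(AX ((empty | idle) | (EX (empty & busy)))) = {s : every successor in {t0, t3, t4}} = {t1, t2, t4}
|Sat(AX ((empty | idle) | (EX (empty & busy))))| = |{t1, t2, t4}| = 3.

3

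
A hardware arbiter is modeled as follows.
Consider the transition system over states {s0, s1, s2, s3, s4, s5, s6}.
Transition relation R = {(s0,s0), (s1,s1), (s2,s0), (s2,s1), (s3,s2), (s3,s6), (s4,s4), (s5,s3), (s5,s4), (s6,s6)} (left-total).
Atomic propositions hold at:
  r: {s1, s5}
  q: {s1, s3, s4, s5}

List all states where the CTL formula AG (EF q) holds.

{s1, s4}

EF q: least fixpoint, start Z0 = {s1, s3, s4, s5}, add states with some successor in Z. Z1 = {s1, s2, s3, s4, s5}; fixed.
Sat(EF q) = {s1, s2, s3, s4, s5}
AG (EF q): greatest fixpoint, start Z0 = {s1, s2, s3, s4, s5}, keep only states in Sat with every successor in Z. Z1 = {s1, s4, s5}; Z2 = {s1, s4}; fixed.
Sat(AG (EF q)) = {s1, s4}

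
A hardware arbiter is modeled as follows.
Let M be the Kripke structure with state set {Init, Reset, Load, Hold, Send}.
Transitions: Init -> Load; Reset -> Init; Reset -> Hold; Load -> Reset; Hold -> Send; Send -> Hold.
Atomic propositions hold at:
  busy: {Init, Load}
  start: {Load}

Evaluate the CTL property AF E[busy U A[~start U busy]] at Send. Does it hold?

No

Sat(~start) = {Init, Reset, Hold, Send}
A[~start U busy]: least fixpoint, start Z0 = Sat(busy) = {Init, Load}, add states in Sat(~start) with every successor in Z. Already a fixed point.
Sat(A[~start U busy]) = {Init, Load}
E[busy U A[~start U busy]]: least fixpoint, start Z0 = Sat(A[~start U busy]) = {Init, Load}, add states in Sat(busy) with some successor in Z. Already a fixed point.
Sat(E[busy U A[~start U busy]]) = {Init, Load}
AF E[busy U A[~start U busy]]: least fixpoint, start Z0 = {Init, Load}, add states with every successor in Z. Already a fixed point.
Sat(AF E[busy U A[~start U busy]]) = {Init, Load}
Send ∉ Sat(AF E[busy U A[~start U busy]]) = {Init, Load}, so the formula does not hold at Send.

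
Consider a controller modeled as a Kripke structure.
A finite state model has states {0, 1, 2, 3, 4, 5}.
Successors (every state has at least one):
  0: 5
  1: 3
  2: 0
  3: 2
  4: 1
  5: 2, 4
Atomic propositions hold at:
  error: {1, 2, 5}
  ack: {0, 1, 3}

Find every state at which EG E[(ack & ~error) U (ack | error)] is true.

{0, 1, 2, 3, 5}

Sat(~error) = {0, 3, 4}
Sat(ack & ~error) = {0, 3}
Sat(ack | error) = {0, 1, 2, 3, 5}
E[(ack & ~error) U (ack | error)]: least fixpoint, start Z0 = Sat((ack | error)) = {0, 1, 2, 3, 5}, add states in Sat(ack & ~error) with some successor in Z. Already a fixed point.
Sat(E[(ack & ~error) U (ack | error)]) = {0, 1, 2, 3, 5}
EG E[(ack & ~error) U (ack | error)]: greatest fixpoint, start Z0 = {0, 1, 2, 3, 5}, keep only states in Sat with some successor in Z. Already a fixed point.
Sat(EG E[(ack & ~error) U (ack | error)]) = {0, 1, 2, 3, 5}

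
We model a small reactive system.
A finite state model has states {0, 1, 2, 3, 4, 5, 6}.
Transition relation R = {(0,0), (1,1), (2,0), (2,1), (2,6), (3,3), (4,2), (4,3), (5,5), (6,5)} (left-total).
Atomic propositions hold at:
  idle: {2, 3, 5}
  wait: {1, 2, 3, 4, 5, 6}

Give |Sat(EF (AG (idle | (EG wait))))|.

6

EG wait: greatest fixpoint, start Z0 = {1, 2, 3, 4, 5, 6}, keep only states in Sat with some successor in Z. Already a fixed point.
Sat(EG wait) = {1, 2, 3, 4, 5, 6}
Sat(idle | (EG wait)) = {1, 2, 3, 4, 5, 6}
AG (idle | (EG wait)): greatest fixpoint, start Z0 = {1, 2, 3, 4, 5, 6}, keep only states in Sat with every successor in Z. Z1 = {1, 3, 4, 5, 6}; Z2 = {1, 3, 5, 6}; fixed.
Sat(AG (idle | (EG wait))) = {1, 3, 5, 6}
EF (AG (idle | (EG wait))): least fixpoint, start Z0 = {1, 3, 5, 6}, add states with some successor in Z. Z1 = {1, 2, 3, 4, 5, 6}; fixed.
Sat(EF (AG (idle | (EG wait)))) = {1, 2, 3, 4, 5, 6}
|Sat(EF (AG (idle | (EG wait))))| = |{1, 2, 3, 4, 5, 6}| = 6.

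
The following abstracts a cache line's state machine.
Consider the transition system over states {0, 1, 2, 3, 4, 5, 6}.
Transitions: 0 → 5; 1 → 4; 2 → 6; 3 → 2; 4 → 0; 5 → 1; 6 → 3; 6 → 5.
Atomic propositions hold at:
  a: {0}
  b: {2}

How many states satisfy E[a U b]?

1

E[a U b]: least fixpoint, start Z0 = Sat(b) = {2}, add states in Sat(a) with some successor in Z. Already a fixed point.
Sat(E[a U b]) = {2}
|Sat(E[a U b])| = |{2}| = 1.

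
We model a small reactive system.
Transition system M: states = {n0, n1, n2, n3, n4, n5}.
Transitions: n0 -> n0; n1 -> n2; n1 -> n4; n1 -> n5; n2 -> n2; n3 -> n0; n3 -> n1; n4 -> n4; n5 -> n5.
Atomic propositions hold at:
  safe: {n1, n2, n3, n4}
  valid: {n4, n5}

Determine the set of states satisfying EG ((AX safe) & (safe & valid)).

Sat(AX safe) = {s : every successor in {n1, n2, n3, n4}} = {n2, n4}
Sat(safe & valid) = {n4}
Sat((AX safe) & (safe & valid)) = {n4}
EG ((AX safe) & (safe & valid)): greatest fixpoint, start Z0 = {n4}, keep only states in Sat with some successor in Z. Already a fixed point.
Sat(EG ((AX safe) & (safe & valid))) = {n4}

{n4}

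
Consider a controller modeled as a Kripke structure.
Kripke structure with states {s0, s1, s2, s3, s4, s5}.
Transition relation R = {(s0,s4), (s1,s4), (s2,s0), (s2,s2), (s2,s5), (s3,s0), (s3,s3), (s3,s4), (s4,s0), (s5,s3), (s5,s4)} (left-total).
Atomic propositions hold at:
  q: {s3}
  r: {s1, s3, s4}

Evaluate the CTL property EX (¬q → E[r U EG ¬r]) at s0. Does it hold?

Sat(¬q) = {s0, s1, s2, s4, s5}
Sat(¬r) = {s0, s2, s5}
EG ¬r: greatest fixpoint, start Z0 = {s0, s2, s5}, keep only states in Sat with some successor in Z. Z1 = {s2}; fixed.
Sat(EG ¬r) = {s2}
E[r U EG ¬r]: least fixpoint, start Z0 = Sat(EG ¬r) = {s2}, add states in Sat(r) with some successor in Z. Already a fixed point.
Sat(E[r U EG ¬r]) = {s2}
Sat(¬q → E[r U EG ¬r]) = {s2, s3}
Sat(EX (¬q → E[r U EG ¬r])) = {s : some successor in {s2, s3}} = {s2, s3, s5}
s0 ∉ Sat(EX (¬q → E[r U EG ¬r])) = {s2, s3, s5}, so the formula does not hold at s0.

No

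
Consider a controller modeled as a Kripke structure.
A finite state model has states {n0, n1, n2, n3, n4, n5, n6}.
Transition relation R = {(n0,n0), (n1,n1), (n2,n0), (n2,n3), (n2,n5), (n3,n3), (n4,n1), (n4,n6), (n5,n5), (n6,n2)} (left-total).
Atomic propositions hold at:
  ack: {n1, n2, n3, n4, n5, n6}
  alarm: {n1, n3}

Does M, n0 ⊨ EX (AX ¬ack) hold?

Yes

Sat(¬ack) = {n0}
Sat(AX ¬ack) = {s : every successor in {n0}} = {n0}
Sat(EX (AX ¬ack)) = {s : some successor in {n0}} = {n0, n2}
n0 ∈ Sat(EX (AX ¬ack)) = {n0, n2}, so the formula holds at n0.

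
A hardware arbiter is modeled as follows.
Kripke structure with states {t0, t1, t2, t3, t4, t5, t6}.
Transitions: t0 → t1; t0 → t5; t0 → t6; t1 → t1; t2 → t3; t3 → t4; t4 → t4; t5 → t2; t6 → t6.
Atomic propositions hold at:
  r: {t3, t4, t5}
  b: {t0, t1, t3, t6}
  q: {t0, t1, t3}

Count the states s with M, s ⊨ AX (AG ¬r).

2

Sat(¬r) = {t0, t1, t2, t6}
AG ¬r: greatest fixpoint, start Z0 = {t0, t1, t2, t6}, keep only states in Sat with every successor in Z. Z1 = {t1, t6}; fixed.
Sat(AG ¬r) = {t1, t6}
Sat(AX (AG ¬r)) = {s : every successor in {t1, t6}} = {t1, t6}
|Sat(AX (AG ¬r))| = |{t1, t6}| = 2.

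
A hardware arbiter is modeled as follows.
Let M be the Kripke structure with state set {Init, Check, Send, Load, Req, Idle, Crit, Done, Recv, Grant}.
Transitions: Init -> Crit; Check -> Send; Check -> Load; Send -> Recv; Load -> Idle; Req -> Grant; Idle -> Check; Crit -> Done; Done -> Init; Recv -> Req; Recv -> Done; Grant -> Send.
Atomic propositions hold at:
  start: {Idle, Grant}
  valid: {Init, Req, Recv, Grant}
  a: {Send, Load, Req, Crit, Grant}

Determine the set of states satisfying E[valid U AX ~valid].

Sat(~valid) = {Check, Send, Load, Idle, Crit, Done}
Sat(AX ~valid) = {s : every successor in {Check, Send, Load, Idle, Crit, Done}} = {Init, Check, Load, Idle, Crit, Grant}
E[valid U AX ~valid]: least fixpoint, start Z0 = Sat(AX ~valid) = {Init, Check, Load, Idle, Crit, Grant}, add states in Sat(valid) with some successor in Z. Z1 = {Init, Check, Load, Req, Idle, Crit, Grant}; Z2 = {Init, Check, Load, Req, Idle, Crit, Recv, Grant}; fixed.
Sat(E[valid U AX ~valid]) = {Init, Check, Load, Req, Idle, Crit, Recv, Grant}

{Init, Check, Load, Req, Idle, Crit, Recv, Grant}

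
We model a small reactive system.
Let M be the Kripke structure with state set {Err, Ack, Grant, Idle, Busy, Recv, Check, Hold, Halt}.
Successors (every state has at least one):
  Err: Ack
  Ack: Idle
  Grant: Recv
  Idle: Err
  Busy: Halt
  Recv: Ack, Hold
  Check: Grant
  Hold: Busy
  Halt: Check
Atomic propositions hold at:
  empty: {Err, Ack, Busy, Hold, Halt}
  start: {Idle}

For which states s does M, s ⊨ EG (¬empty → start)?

{Err, Ack, Idle}

Sat(¬empty) = {Grant, Idle, Recv, Check}
Sat(¬empty → start) = {Err, Ack, Idle, Busy, Hold, Halt}
EG (¬empty → start): greatest fixpoint, start Z0 = {Err, Ack, Idle, Busy, Hold, Halt}, keep only states in Sat with some successor in Z. Z1 = {Err, Ack, Idle, Busy, Hold}; Z2 = {Err, Ack, Idle, Hold}; Z3 = {Err, Ack, Idle}; fixed.
Sat(EG (¬empty → start)) = {Err, Ack, Idle}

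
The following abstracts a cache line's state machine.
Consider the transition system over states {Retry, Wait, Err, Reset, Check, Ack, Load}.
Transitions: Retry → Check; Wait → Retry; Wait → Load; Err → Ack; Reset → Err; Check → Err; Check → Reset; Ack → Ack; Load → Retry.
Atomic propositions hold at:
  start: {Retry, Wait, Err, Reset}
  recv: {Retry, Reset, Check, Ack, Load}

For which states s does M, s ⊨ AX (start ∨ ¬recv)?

{Reset, Check, Load}

Sat(¬recv) = {Wait, Err}
Sat(start ∨ ¬recv) = {Retry, Wait, Err, Reset}
Sat(AX (start ∨ ¬recv)) = {s : every successor in {Retry, Wait, Err, Reset}} = {Reset, Check, Load}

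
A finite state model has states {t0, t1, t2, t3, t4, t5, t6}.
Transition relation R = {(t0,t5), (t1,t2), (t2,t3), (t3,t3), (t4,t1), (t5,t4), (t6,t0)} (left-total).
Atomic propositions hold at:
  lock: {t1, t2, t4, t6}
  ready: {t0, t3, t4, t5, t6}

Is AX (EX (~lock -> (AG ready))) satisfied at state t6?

No

Sat(~lock) = {t0, t3, t5}
AG ready: greatest fixpoint, start Z0 = {t0, t3, t4, t5, t6}, keep only states in Sat with every successor in Z. Z1 = {t0, t3, t5, t6}; Z2 = {t0, t3, t6}; Z3 = {t3, t6}; Z4 = {t3}; fixed.
Sat(AG ready) = {t3}
Sat(~lock -> (AG ready)) = {t1, t2, t3, t4, t6}
Sat(EX (~lock -> (AG ready))) = {s : some successor in {t1, t2, t3, t4, t6}} = {t1, t2, t3, t4, t5}
Sat(AX (EX (~lock -> (AG ready)))) = {s : every successor in {t1, t2, t3, t4, t5}} = {t0, t1, t2, t3, t4, t5}
t6 ∉ Sat(AX (EX (~lock -> (AG ready)))) = {t0, t1, t2, t3, t4, t5}, so the formula does not hold at t6.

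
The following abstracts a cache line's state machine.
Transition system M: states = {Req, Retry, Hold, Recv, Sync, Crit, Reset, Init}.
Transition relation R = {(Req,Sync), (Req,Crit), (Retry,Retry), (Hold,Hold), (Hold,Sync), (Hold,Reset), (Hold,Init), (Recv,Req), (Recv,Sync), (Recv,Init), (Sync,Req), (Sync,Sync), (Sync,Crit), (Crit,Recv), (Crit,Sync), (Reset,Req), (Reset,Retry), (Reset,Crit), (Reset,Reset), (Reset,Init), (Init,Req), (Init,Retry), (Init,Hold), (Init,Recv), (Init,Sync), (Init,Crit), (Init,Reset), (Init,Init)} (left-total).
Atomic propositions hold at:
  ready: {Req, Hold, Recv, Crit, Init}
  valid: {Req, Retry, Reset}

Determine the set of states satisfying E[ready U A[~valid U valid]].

Sat(~valid) = {Hold, Recv, Sync, Crit, Init}
A[~valid U valid]: least fixpoint, start Z0 = Sat(valid) = {Req, Retry, Reset}, add states in Sat(~valid) with every successor in Z. Already a fixed point.
Sat(A[~valid U valid]) = {Req, Retry, Reset}
E[ready U A[~valid U valid]]: least fixpoint, start Z0 = Sat(A[~valid U valid]) = {Req, Retry, Reset}, add states in Sat(ready) with some successor in Z. Z1 = {Req, Retry, Hold, Recv, Reset, Init}; Z2 = {Req, Retry, Hold, Recv, Crit, Reset, Init}; fixed.
Sat(E[ready U A[~valid U valid]]) = {Req, Retry, Hold, Recv, Crit, Reset, Init}

{Req, Retry, Hold, Recv, Crit, Reset, Init}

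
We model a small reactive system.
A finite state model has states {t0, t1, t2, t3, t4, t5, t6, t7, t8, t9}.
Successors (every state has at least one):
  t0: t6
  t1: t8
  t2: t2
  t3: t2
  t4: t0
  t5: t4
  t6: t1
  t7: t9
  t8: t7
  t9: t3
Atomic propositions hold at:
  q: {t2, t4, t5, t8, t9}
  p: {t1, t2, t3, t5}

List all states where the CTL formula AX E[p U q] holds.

{t1, t2, t3, t5, t6, t7, t9}

E[p U q]: least fixpoint, start Z0 = Sat(q) = {t2, t4, t5, t8, t9}, add states in Sat(p) with some successor in Z. Z1 = {t1, t2, t3, t4, t5, t8, t9}; fixed.
Sat(E[p U q]) = {t1, t2, t3, t4, t5, t8, t9}
Sat(AX E[p U q]) = {s : every successor in {t1, t2, t3, t4, t5, t8, t9}} = {t1, t2, t3, t5, t6, t7, t9}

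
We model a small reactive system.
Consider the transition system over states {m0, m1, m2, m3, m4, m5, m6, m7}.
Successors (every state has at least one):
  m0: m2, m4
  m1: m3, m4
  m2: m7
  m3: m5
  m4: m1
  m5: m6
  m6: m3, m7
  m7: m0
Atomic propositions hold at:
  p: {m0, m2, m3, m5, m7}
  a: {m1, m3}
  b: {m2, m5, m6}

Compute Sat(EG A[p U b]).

{m3, m5, m6}

A[p U b]: least fixpoint, start Z0 = Sat(b) = {m2, m5, m6}, add states in Sat(p) with every successor in Z. Z1 = {m2, m3, m5, m6}; fixed.
Sat(A[p U b]) = {m2, m3, m5, m6}
EG A[p U b]: greatest fixpoint, start Z0 = {m2, m3, m5, m6}, keep only states in Sat with some successor in Z. Z1 = {m3, m5, m6}; fixed.
Sat(EG A[p U b]) = {m3, m5, m6}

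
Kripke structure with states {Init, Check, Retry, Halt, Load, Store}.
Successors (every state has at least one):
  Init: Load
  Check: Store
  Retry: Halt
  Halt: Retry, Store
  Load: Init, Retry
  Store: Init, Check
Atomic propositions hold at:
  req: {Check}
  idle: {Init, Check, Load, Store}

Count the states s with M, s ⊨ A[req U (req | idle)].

4

Sat(req | idle) = {Init, Check, Load, Store}
A[req U (req | idle)]: least fixpoint, start Z0 = Sat((req | idle)) = {Init, Check, Load, Store}, add states in Sat(req) with every successor in Z. Already a fixed point.
Sat(A[req U (req | idle)]) = {Init, Check, Load, Store}
|Sat(A[req U (req | idle)])| = |{Init, Check, Load, Store}| = 4.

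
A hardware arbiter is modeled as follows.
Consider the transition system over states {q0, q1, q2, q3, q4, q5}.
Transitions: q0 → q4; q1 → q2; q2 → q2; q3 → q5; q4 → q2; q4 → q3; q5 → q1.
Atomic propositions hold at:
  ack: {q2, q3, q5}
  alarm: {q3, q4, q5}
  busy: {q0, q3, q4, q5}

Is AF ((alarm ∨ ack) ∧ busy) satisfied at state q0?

Sat(alarm ∨ ack) = {q2, q3, q4, q5}
Sat((alarm ∨ ack) ∧ busy) = {q3, q4, q5}
AF ((alarm ∨ ack) ∧ busy): least fixpoint, start Z0 = {q3, q4, q5}, add states with every successor in Z. Z1 = {q0, q3, q4, q5}; fixed.
Sat(AF ((alarm ∨ ack) ∧ busy)) = {q0, q3, q4, q5}
q0 ∈ Sat(AF ((alarm ∨ ack) ∧ busy)) = {q0, q3, q4, q5}, so the formula holds at q0.

Yes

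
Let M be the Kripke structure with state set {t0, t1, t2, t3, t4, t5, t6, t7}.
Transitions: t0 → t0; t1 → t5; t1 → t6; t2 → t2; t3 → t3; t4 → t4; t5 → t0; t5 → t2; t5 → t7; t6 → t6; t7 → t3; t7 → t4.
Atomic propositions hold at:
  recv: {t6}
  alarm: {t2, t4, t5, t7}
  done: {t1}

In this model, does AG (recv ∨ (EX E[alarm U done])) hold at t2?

No

E[alarm U done]: least fixpoint, start Z0 = Sat(done) = {t1}, add states in Sat(alarm) with some successor in Z. Already a fixed point.
Sat(E[alarm U done]) = {t1}
Sat(EX E[alarm U done]) = {s : some successor in {t1}} = ∅
Sat(recv ∨ (EX E[alarm U done])) = {t6}
AG (recv ∨ (EX E[alarm U done])): greatest fixpoint, start Z0 = {t6}, keep only states in Sat with every successor in Z. Already a fixed point.
Sat(AG (recv ∨ (EX E[alarm U done]))) = {t6}
t2 ∉ Sat(AG (recv ∨ (EX E[alarm U done]))) = {t6}, so the formula does not hold at t2.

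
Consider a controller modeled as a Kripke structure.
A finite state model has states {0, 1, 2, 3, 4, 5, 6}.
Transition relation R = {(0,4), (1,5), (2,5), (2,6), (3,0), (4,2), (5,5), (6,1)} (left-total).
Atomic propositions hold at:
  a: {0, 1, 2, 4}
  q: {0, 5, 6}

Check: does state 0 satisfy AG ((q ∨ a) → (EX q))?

No

Sat(q ∨ a) = {0, 1, 2, 4, 5, 6}
Sat(EX q) = {s : some successor in {0, 5, 6}} = {1, 2, 3, 5}
Sat((q ∨ a) → (EX q)) = {1, 2, 3, 5}
AG ((q ∨ a) → (EX q)): greatest fixpoint, start Z0 = {1, 2, 3, 5}, keep only states in Sat with every successor in Z. Z1 = {1, 5}; fixed.
Sat(AG ((q ∨ a) → (EX q))) = {1, 5}
0 ∉ Sat(AG ((q ∨ a) → (EX q))) = {1, 5}, so the formula does not hold at 0.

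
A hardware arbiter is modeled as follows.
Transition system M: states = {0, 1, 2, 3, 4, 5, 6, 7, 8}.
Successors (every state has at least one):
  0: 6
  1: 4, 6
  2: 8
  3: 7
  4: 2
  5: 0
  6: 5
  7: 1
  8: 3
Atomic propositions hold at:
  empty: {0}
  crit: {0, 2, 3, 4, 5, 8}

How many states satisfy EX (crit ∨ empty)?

6

Sat(crit ∨ empty) = {0, 2, 3, 4, 5, 8}
Sat(EX (crit ∨ empty)) = {s : some successor in {0, 2, 3, 4, 5, 8}} = {1, 2, 4, 5, 6, 8}
|Sat(EX (crit ∨ empty))| = |{1, 2, 4, 5, 6, 8}| = 6.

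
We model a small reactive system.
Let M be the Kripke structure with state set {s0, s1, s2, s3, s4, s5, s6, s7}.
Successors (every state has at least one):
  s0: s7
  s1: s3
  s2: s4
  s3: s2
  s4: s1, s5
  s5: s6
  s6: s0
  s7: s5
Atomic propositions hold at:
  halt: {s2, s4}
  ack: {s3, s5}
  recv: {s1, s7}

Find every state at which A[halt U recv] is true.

{s1, s7}

A[halt U recv]: least fixpoint, start Z0 = Sat(recv) = {s1, s7}, add states in Sat(halt) with every successor in Z. Already a fixed point.
Sat(A[halt U recv]) = {s1, s7}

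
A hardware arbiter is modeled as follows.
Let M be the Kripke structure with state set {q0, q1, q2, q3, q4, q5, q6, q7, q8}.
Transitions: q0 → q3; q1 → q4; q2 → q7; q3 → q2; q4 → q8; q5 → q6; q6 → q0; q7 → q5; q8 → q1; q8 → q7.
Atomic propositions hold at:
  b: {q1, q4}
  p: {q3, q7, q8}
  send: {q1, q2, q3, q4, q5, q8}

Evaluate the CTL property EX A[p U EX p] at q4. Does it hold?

Sat(EX p) = {s : some successor in {q3, q7, q8}} = {q0, q2, q4, q8}
A[p U EX p]: least fixpoint, start Z0 = Sat(EX p) = {q0, q2, q4, q8}, add states in Sat(p) with every successor in Z. Z1 = {q0, q2, q3, q4, q8}; fixed.
Sat(A[p U EX p]) = {q0, q2, q3, q4, q8}
Sat(EX A[p U EX p]) = {s : some successor in {q0, q2, q3, q4, q8}} = {q0, q1, q3, q4, q6}
q4 ∈ Sat(EX A[p U EX p]) = {q0, q1, q3, q4, q6}, so the formula holds at q4.

Yes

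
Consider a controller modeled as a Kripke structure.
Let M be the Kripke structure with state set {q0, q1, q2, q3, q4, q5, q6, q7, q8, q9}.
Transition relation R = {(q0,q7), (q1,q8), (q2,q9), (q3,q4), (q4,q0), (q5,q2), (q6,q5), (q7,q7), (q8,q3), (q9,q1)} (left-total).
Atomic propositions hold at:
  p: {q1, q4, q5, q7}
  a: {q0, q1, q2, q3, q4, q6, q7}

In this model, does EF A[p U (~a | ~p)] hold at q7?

Sat(~a) = {q5, q8, q9}
Sat(~p) = {q0, q2, q3, q6, q8, q9}
Sat(~a | ~p) = {q0, q2, q3, q5, q6, q8, q9}
A[p U (~a | ~p)]: least fixpoint, start Z0 = Sat((~a | ~p)) = {q0, q2, q3, q5, q6, q8, q9}, add states in Sat(p) with every successor in Z. Z1 = {q0, q1, q2, q3, q4, q5, q6, q8, q9}; fixed.
Sat(A[p U (~a | ~p)]) = {q0, q1, q2, q3, q4, q5, q6, q8, q9}
EF A[p U (~a | ~p)]: least fixpoint, start Z0 = {q0, q1, q2, q3, q4, q5, q6, q8, q9}, add states with some successor in Z. Already a fixed point.
Sat(EF A[p U (~a | ~p)]) = {q0, q1, q2, q3, q4, q5, q6, q8, q9}
q7 ∉ Sat(EF A[p U (~a | ~p)]) = {q0, q1, q2, q3, q4, q5, q6, q8, q9}, so the formula does not hold at q7.

No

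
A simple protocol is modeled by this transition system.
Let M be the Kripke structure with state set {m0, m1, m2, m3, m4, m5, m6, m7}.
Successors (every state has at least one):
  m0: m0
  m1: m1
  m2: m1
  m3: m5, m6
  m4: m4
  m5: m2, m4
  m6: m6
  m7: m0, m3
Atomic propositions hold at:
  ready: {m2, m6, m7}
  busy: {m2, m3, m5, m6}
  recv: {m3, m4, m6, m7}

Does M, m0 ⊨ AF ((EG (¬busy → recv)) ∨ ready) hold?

Sat(¬busy) = {m0, m1, m4, m7}
Sat(¬busy → recv) = {m2, m3, m4, m5, m6, m7}
EG (¬busy → recv): greatest fixpoint, start Z0 = {m2, m3, m4, m5, m6, m7}, keep only states in Sat with some successor in Z. Z1 = {m3, m4, m5, m6, m7}; fixed.
Sat(EG (¬busy → recv)) = {m3, m4, m5, m6, m7}
Sat((EG (¬busy → recv)) ∨ ready) = {m2, m3, m4, m5, m6, m7}
AF ((EG (¬busy → recv)) ∨ ready): least fixpoint, start Z0 = {m2, m3, m4, m5, m6, m7}, add states with every successor in Z. Already a fixed point.
Sat(AF ((EG (¬busy → recv)) ∨ ready)) = {m2, m3, m4, m5, m6, m7}
m0 ∉ Sat(AF ((EG (¬busy → recv)) ∨ ready)) = {m2, m3, m4, m5, m6, m7}, so the formula does not hold at m0.

No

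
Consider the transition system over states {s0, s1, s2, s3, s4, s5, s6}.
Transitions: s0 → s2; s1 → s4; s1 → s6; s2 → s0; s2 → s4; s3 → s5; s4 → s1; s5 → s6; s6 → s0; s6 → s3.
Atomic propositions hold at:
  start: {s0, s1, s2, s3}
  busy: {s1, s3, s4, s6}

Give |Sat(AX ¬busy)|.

Sat(¬busy) = {s0, s2, s5}
Sat(AX ¬busy) = {s : every successor in {s0, s2, s5}} = {s0, s3}
|Sat(AX ¬busy)| = |{s0, s3}| = 2.

2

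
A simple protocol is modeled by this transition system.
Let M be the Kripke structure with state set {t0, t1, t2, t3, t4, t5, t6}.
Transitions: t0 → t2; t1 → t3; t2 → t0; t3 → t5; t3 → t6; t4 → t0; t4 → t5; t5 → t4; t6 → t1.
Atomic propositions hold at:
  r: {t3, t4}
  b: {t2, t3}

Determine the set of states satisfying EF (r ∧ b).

Sat(r ∧ b) = {t3}
EF (r ∧ b): least fixpoint, start Z0 = {t3}, add states with some successor in Z. Z1 = {t1, t3}; Z2 = {t1, t3, t6}; fixed.
Sat(EF (r ∧ b)) = {t1, t3, t6}

{t1, t3, t6}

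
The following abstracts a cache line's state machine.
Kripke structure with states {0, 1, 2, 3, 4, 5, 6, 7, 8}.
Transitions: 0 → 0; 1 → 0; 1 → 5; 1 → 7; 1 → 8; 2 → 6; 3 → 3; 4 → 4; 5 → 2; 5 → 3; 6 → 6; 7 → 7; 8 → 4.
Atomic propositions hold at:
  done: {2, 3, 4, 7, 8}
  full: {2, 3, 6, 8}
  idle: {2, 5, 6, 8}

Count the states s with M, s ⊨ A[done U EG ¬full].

Sat(¬full) = {0, 1, 4, 5, 7}
EG ¬full: greatest fixpoint, start Z0 = {0, 1, 4, 5, 7}, keep only states in Sat with some successor in Z. Z1 = {0, 1, 4, 7}; fixed.
Sat(EG ¬full) = {0, 1, 4, 7}
A[done U EG ¬full]: least fixpoint, start Z0 = Sat(EG ¬full) = {0, 1, 4, 7}, add states in Sat(done) with every successor in Z. Z1 = {0, 1, 4, 7, 8}; fixed.
Sat(A[done U EG ¬full]) = {0, 1, 4, 7, 8}
|Sat(A[done U EG ¬full])| = |{0, 1, 4, 7, 8}| = 5.

5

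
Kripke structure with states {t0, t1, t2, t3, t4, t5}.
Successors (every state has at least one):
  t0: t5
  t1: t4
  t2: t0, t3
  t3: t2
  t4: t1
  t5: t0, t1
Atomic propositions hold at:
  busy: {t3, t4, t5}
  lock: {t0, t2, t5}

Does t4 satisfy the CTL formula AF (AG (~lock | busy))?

Sat(~lock) = {t1, t3, t4}
Sat(~lock | busy) = {t1, t3, t4, t5}
AG (~lock | busy): greatest fixpoint, start Z0 = {t1, t3, t4, t5}, keep only states in Sat with every successor in Z. Z1 = {t1, t4}; fixed.
Sat(AG (~lock | busy)) = {t1, t4}
AF (AG (~lock | busy)): least fixpoint, start Z0 = {t1, t4}, add states with every successor in Z. Already a fixed point.
Sat(AF (AG (~lock | busy))) = {t1, t4}
t4 ∈ Sat(AF (AG (~lock | busy))) = {t1, t4}, so the formula holds at t4.

Yes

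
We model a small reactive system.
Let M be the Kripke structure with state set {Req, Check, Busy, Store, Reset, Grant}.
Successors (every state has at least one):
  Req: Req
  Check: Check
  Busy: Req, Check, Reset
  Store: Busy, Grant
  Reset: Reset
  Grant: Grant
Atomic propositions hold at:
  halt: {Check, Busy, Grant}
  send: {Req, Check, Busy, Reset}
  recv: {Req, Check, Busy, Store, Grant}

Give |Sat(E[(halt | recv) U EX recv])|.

5

Sat(halt | recv) = {Req, Check, Busy, Store, Grant}
Sat(EX recv) = {s : some successor in {Req, Check, Busy, Store, Grant}} = {Req, Check, Busy, Store, Grant}
E[(halt | recv) U EX recv]: least fixpoint, start Z0 = Sat(EX recv) = {Req, Check, Busy, Store, Grant}, add states in Sat(halt | recv) with some successor in Z. Already a fixed point.
Sat(E[(halt | recv) U EX recv]) = {Req, Check, Busy, Store, Grant}
|Sat(E[(halt | recv) U EX recv])| = |{Req, Check, Busy, Store, Grant}| = 5.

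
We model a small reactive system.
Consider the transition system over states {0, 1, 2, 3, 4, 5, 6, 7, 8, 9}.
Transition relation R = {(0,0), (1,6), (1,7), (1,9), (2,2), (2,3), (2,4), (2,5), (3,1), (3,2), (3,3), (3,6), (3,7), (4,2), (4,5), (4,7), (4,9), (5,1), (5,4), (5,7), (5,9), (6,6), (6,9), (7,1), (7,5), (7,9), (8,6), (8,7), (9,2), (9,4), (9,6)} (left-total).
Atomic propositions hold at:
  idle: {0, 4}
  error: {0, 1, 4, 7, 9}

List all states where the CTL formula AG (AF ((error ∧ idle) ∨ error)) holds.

{0}

Sat(error ∧ idle) = {0, 4}
Sat((error ∧ idle) ∨ error) = {0, 1, 4, 7, 9}
AF ((error ∧ idle) ∨ error): least fixpoint, start Z0 = {0, 1, 4, 7, 9}, add states with every successor in Z. Z1 = {0, 1, 4, 5, 7, 9}; fixed.
Sat(AF ((error ∧ idle) ∨ error)) = {0, 1, 4, 5, 7, 9}
AG (AF ((error ∧ idle) ∨ error)): greatest fixpoint, start Z0 = {0, 1, 4, 5, 7, 9}, keep only states in Sat with every successor in Z. Z1 = {0, 5, 7}; Z2 = {0}; fixed.
Sat(AG (AF ((error ∧ idle) ∨ error))) = {0}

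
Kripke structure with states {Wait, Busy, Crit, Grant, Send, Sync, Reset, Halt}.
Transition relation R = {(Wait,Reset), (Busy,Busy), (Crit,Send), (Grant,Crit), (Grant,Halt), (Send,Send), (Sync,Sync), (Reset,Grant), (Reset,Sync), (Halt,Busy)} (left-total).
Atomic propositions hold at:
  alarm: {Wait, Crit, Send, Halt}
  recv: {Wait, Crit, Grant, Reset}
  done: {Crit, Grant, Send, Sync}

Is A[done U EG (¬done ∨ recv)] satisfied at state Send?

No

Sat(¬done) = {Wait, Busy, Reset, Halt}
Sat(¬done ∨ recv) = {Wait, Busy, Crit, Grant, Reset, Halt}
EG (¬done ∨ recv): greatest fixpoint, start Z0 = {Wait, Busy, Crit, Grant, Reset, Halt}, keep only states in Sat with some successor in Z. Z1 = {Wait, Busy, Grant, Reset, Halt}; fixed.
Sat(EG (¬done ∨ recv)) = {Wait, Busy, Grant, Reset, Halt}
A[done U EG (¬done ∨ recv)]: least fixpoint, start Z0 = Sat(EG (¬done ∨ recv)) = {Wait, Busy, Grant, Reset, Halt}, add states in Sat(done) with every successor in Z. Already a fixed point.
Sat(A[done U EG (¬done ∨ recv)]) = {Wait, Busy, Grant, Reset, Halt}
Send ∉ Sat(A[done U EG (¬done ∨ recv)]) = {Wait, Busy, Grant, Reset, Halt}, so the formula does not hold at Send.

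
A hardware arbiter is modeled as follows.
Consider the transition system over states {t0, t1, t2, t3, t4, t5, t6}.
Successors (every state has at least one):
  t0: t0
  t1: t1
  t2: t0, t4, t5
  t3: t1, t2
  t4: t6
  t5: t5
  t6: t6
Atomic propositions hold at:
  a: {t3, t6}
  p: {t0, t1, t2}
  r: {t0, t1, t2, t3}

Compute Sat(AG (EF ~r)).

{t4, t5, t6}

Sat(~r) = {t4, t5, t6}
EF ~r: least fixpoint, start Z0 = {t4, t5, t6}, add states with some successor in Z. Z1 = {t2, t4, t5, t6}; Z2 = {t2, t3, t4, t5, t6}; fixed.
Sat(EF ~r) = {t2, t3, t4, t5, t6}
AG (EF ~r): greatest fixpoint, start Z0 = {t2, t3, t4, t5, t6}, keep only states in Sat with every successor in Z. Z1 = {t4, t5, t6}; fixed.
Sat(AG (EF ~r)) = {t4, t5, t6}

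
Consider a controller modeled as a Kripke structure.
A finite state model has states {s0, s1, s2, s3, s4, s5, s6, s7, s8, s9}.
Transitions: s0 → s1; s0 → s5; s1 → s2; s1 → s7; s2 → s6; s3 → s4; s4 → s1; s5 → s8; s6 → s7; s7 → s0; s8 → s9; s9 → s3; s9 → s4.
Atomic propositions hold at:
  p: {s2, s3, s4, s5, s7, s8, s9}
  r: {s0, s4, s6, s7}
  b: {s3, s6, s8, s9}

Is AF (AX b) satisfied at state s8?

Yes

Sat(AX b) = {s : every successor in {s3, s6, s8, s9}} = {s2, s5, s8}
AF (AX b): least fixpoint, start Z0 = {s2, s5, s8}, add states with every successor in Z. Already a fixed point.
Sat(AF (AX b)) = {s2, s5, s8}
s8 ∈ Sat(AF (AX b)) = {s2, s5, s8}, so the formula holds at s8.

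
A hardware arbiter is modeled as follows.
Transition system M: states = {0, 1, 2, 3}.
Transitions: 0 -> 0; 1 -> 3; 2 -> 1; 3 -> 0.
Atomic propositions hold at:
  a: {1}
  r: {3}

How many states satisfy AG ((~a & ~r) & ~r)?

Sat(~a) = {0, 2, 3}
Sat(~r) = {0, 1, 2}
Sat(~a & ~r) = {0, 2}
Sat((~a & ~r) & ~r) = {0, 2}
AG ((~a & ~r) & ~r): greatest fixpoint, start Z0 = {0, 2}, keep only states in Sat with every successor in Z. Z1 = {0}; fixed.
Sat(AG ((~a & ~r) & ~r)) = {0}
|Sat(AG ((~a & ~r) & ~r))| = |{0}| = 1.

1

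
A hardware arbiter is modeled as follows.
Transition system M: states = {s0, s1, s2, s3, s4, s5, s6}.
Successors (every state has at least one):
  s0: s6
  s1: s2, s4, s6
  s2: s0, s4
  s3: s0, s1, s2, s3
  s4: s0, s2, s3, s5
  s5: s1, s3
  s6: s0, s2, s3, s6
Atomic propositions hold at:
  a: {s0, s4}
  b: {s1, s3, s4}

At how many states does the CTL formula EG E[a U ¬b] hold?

4

Sat(¬b) = {s0, s2, s5, s6}
E[a U ¬b]: least fixpoint, start Z0 = Sat(¬b) = {s0, s2, s5, s6}, add states in Sat(a) with some successor in Z. Z1 = {s0, s2, s4, s5, s6}; fixed.
Sat(E[a U ¬b]) = {s0, s2, s4, s5, s6}
EG E[a U ¬b]: greatest fixpoint, start Z0 = {s0, s2, s4, s5, s6}, keep only states in Sat with some successor in Z. Z1 = {s0, s2, s4, s6}; fixed.
Sat(EG E[a U ¬b]) = {s0, s2, s4, s6}
|Sat(EG E[a U ¬b])| = |{s0, s2, s4, s6}| = 4.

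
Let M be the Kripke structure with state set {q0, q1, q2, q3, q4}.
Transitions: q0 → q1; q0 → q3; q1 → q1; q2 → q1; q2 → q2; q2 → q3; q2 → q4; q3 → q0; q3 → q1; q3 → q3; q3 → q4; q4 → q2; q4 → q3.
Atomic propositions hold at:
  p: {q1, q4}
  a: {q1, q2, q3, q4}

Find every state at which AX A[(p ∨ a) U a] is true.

{q0, q1, q2, q4}

Sat(p ∨ a) = {q1, q2, q3, q4}
A[(p ∨ a) U a]: least fixpoint, start Z0 = Sat(a) = {q1, q2, q3, q4}, add states in Sat(p ∨ a) with every successor in Z. Already a fixed point.
Sat(A[(p ∨ a) U a]) = {q1, q2, q3, q4}
Sat(AX A[(p ∨ a) U a]) = {s : every successor in {q1, q2, q3, q4}} = {q0, q1, q2, q4}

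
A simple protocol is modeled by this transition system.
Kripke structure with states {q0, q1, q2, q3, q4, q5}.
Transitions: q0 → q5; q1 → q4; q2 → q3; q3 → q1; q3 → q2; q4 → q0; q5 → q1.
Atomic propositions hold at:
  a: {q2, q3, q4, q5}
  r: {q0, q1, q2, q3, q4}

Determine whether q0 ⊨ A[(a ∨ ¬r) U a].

Sat(¬r) = {q5}
Sat(a ∨ ¬r) = {q2, q3, q4, q5}
A[(a ∨ ¬r) U a]: least fixpoint, start Z0 = Sat(a) = {q2, q3, q4, q5}, add states in Sat(a ∨ ¬r) with every successor in Z. Already a fixed point.
Sat(A[(a ∨ ¬r) U a]) = {q2, q3, q4, q5}
q0 ∉ Sat(A[(a ∨ ¬r) U a]) = {q2, q3, q4, q5}, so the formula does not hold at q0.

No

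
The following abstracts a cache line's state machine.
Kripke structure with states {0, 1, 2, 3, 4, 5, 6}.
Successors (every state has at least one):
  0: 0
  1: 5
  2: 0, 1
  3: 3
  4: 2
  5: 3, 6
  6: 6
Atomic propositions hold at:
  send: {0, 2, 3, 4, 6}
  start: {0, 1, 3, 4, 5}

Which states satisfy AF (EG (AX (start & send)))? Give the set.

{0, 3}

Sat(start & send) = {0, 3, 4}
Sat(AX (start & send)) = {s : every successor in {0, 3, 4}} = {0, 3}
EG (AX (start & send)): greatest fixpoint, start Z0 = {0, 3}, keep only states in Sat with some successor in Z. Already a fixed point.
Sat(EG (AX (start & send))) = {0, 3}
AF (EG (AX (start & send))): least fixpoint, start Z0 = {0, 3}, add states with every successor in Z. Already a fixed point.
Sat(AF (EG (AX (start & send)))) = {0, 3}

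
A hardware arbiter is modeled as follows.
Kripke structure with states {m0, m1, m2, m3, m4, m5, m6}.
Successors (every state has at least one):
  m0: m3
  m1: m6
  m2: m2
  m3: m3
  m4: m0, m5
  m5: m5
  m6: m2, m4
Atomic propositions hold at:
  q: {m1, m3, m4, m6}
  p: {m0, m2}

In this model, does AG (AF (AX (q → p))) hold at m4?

Sat(q → p) = {m0, m2, m5}
Sat(AX (q → p)) = {s : every successor in {m0, m2, m5}} = {m2, m4, m5}
AF (AX (q → p)): least fixpoint, start Z0 = {m2, m4, m5}, add states with every successor in Z. Z1 = {m2, m4, m5, m6}; Z2 = {m1, m2, m4, m5, m6}; fixed.
Sat(AF (AX (q → p))) = {m1, m2, m4, m5, m6}
AG (AF (AX (q → p))): greatest fixpoint, start Z0 = {m1, m2, m4, m5, m6}, keep only states in Sat with every successor in Z. Z1 = {m1, m2, m5, m6}; Z2 = {m1, m2, m5}; Z3 = {m2, m5}; fixed.
Sat(AG (AF (AX (q → p)))) = {m2, m5}
m4 ∉ Sat(AG (AF (AX (q → p)))) = {m2, m5}, so the formula does not hold at m4.

No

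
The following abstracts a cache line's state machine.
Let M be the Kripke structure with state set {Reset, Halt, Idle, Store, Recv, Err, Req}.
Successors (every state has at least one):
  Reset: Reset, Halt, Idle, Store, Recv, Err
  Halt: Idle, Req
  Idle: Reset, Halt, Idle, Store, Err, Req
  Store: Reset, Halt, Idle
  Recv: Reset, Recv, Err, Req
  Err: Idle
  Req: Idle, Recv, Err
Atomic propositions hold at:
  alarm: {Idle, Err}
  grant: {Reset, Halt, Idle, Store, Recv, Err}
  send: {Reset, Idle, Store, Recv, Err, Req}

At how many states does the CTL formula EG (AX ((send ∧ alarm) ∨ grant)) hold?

Sat(send ∧ alarm) = {Idle, Err}
Sat((send ∧ alarm) ∨ grant) = {Reset, Halt, Idle, Store, Recv, Err}
Sat(AX ((send ∧ alarm) ∨ grant)) = {s : every successor in {Reset, Halt, Idle, Store, Recv, Err}} = {Reset, Store, Err, Req}
EG (AX ((send ∧ alarm) ∨ grant)): greatest fixpoint, start Z0 = {Reset, Store, Err, Req}, keep only states in Sat with some successor in Z. Z1 = {Reset, Store, Req}; Z2 = {Reset, Store}; fixed.
Sat(EG (AX ((send ∧ alarm) ∨ grant))) = {Reset, Store}
|Sat(EG (AX ((send ∧ alarm) ∨ grant)))| = |{Reset, Store}| = 2.

2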